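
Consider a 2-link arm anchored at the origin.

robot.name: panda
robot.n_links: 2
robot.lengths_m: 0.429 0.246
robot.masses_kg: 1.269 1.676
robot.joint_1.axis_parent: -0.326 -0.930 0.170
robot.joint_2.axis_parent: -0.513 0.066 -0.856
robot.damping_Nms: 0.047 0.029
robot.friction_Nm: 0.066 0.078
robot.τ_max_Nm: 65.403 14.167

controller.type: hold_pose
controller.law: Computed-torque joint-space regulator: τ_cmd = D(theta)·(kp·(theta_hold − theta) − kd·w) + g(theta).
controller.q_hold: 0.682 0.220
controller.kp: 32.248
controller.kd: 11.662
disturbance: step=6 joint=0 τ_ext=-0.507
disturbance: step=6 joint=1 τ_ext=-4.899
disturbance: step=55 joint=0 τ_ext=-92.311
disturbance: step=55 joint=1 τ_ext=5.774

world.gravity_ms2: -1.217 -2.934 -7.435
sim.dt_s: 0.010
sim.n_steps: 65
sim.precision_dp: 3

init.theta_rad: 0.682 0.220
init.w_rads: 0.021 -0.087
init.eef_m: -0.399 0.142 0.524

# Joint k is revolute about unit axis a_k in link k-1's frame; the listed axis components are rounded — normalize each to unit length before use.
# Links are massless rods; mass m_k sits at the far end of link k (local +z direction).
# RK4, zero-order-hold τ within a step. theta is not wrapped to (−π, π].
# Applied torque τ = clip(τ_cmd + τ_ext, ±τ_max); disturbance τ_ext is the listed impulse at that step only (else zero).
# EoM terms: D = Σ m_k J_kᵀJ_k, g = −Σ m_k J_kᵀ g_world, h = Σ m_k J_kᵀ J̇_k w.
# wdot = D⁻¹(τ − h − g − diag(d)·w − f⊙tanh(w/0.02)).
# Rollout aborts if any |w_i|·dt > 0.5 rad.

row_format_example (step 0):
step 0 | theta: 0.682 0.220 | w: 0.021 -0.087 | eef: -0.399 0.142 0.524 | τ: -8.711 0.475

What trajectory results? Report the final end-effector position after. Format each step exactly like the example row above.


step 1 | theta: 0.682 0.219 | w: 0.018 -0.047 | eef: -0.399 0.142 0.524 | τ: -8.685 0.463
step 2 | theta: 0.682 0.219 | w: 0.015 -0.016 | eef: -0.399 0.142 0.524 | τ: -8.663 0.453
step 3 | theta: 0.683 0.219 | w: 0.013 -0.003 | eef: -0.400 0.142 0.524 | τ: -8.642 0.449
step 4 | theta: 0.683 0.219 | w: 0.011 -0.001 | eef: -0.400 0.142 0.524 | τ: -8.624 0.448
step 5 | theta: 0.683 0.219 | w: 0.009 0.000 | eef: -0.400 0.142 0.524 | τ: -8.608 0.448
step 6 | theta: 0.683 0.219 | w: 0.008 0.000 | eef: -0.400 0.142 0.524 | τ: -9.101 -4.451
step 7 | theta: 0.683 0.210 | w: 0.008 -1.772 | eef: -0.400 0.141 0.524 | τ: -8.520 1.014
step 8 | theta: 0.683 0.194 | w: 0.010 -1.515 | eef: -0.401 0.139 0.524 | τ: -8.510 0.941
step 9 | theta: 0.683 0.180 | w: 0.010 -1.286 | eef: -0.401 0.137 0.524 | τ: -8.500 0.876
step 10 | theta: 0.683 0.168 | w: 0.009 -1.081 | eef: -0.402 0.136 0.525 | τ: -8.491 0.817
step 11 | theta: 0.683 0.158 | w: 0.008 -0.898 | eef: -0.402 0.135 0.525 | τ: -8.483 0.765
step 12 | theta: 0.683 0.150 | w: 0.007 -0.735 | eef: -0.402 0.134 0.525 | τ: -8.476 0.718
step 13 | theta: 0.683 0.143 | w: 0.006 -0.591 | eef: -0.402 0.133 0.525 | τ: -8.470 0.675
step 14 | theta: 0.683 0.138 | w: 0.004 -0.462 | eef: -0.402 0.132 0.525 | τ: -8.466 0.638
step 15 | theta: 0.683 0.134 | w: 0.003 -0.348 | eef: -0.403 0.132 0.525 | τ: -8.464 0.604
step 16 | theta: 0.684 0.131 | w: 0.002 -0.247 | eef: -0.403 0.131 0.525 | τ: -8.462 0.574
step 17 | theta: 0.684 0.129 | w: 0.001 -0.158 | eef: -0.403 0.131 0.525 | τ: -8.461 0.547
step 18 | theta: 0.684 0.128 | w: -0.000 -0.080 | eef: -0.403 0.131 0.525 | τ: -8.462 0.523
step 19 | theta: 0.684 0.127 | w: -0.001 -0.014 | eef: -0.403 0.131 0.525 | τ: -8.463 0.502
step 20 | theta: 0.683 0.127 | w: -0.001 0.014 | eef: -0.403 0.131 0.525 | τ: -8.464 0.493
step 21 | theta: 0.683 0.127 | w: -0.001 0.021 | eef: -0.403 0.131 0.525 | τ: -8.465 0.491
step 22 | theta: 0.683 0.128 | w: -0.001 0.025 | eef: -0.403 0.131 0.525 | τ: -8.467 0.490
step 23 | theta: 0.683 0.128 | w: -0.001 0.027 | eef: -0.403 0.131 0.525 | τ: -8.468 0.489
step 24 | theta: 0.683 0.128 | w: -0.001 0.027 | eef: -0.403 0.131 0.525 | τ: -8.469 0.489
step 25 | theta: 0.683 0.128 | w: -0.001 0.028 | eef: -0.403 0.131 0.525 | τ: -8.470 0.488
step 26 | theta: 0.683 0.129 | w: -0.001 0.028 | eef: -0.403 0.131 0.525 | τ: -8.470 0.488
step 27 | theta: 0.683 0.129 | w: -0.001 0.028 | eef: -0.403 0.131 0.525 | τ: -8.471 0.488
step 28 | theta: 0.683 0.129 | w: -0.001 0.028 | eef: -0.403 0.131 0.525 | τ: -8.472 0.488
step 29 | theta: 0.683 0.129 | w: -0.001 0.028 | eef: -0.403 0.131 0.525 | τ: -8.472 0.488
step 30 | theta: 0.683 0.130 | w: -0.001 0.028 | eef: -0.403 0.131 0.525 | τ: -8.473 0.488
step 31 | theta: 0.683 0.130 | w: -0.001 0.028 | eef: -0.403 0.131 0.525 | τ: -8.473 0.487
step 32 | theta: 0.683 0.130 | w: -0.001 0.028 | eef: -0.403 0.131 0.525 | τ: -8.473 0.487
step 33 | theta: 0.683 0.131 | w: -0.001 0.028 | eef: -0.403 0.131 0.525 | τ: -8.474 0.487
step 34 | theta: 0.683 0.131 | w: -0.001 0.027 | eef: -0.403 0.131 0.525 | τ: -8.474 0.487
step 35 | theta: 0.683 0.131 | w: -0.001 0.027 | eef: -0.403 0.131 0.525 | τ: -8.474 0.487
step 36 | theta: 0.683 0.131 | w: -0.001 0.027 | eef: -0.403 0.131 0.525 | τ: -8.474 0.487
step 37 | theta: 0.683 0.132 | w: -0.001 0.027 | eef: -0.403 0.131 0.525 | τ: -8.475 0.487
step 38 | theta: 0.683 0.132 | w: -0.001 0.027 | eef: -0.403 0.131 0.525 | τ: -8.475 0.487
step 39 | theta: 0.683 0.132 | w: -0.001 0.026 | eef: -0.403 0.131 0.525 | τ: -8.475 0.487
step 40 | theta: 0.683 0.132 | w: -0.001 0.026 | eef: -0.403 0.131 0.525 | τ: -8.475 0.487
step 41 | theta: 0.683 0.133 | w: -0.001 0.026 | eef: -0.403 0.131 0.525 | τ: -8.475 0.487
step 42 | theta: 0.683 0.133 | w: -0.001 0.026 | eef: -0.403 0.132 0.525 | τ: -8.475 0.487
step 43 | theta: 0.683 0.133 | w: -0.001 0.026 | eef: -0.403 0.132 0.525 | τ: -8.475 0.486
step 44 | theta: 0.683 0.134 | w: -0.001 0.026 | eef: -0.403 0.132 0.525 | τ: -8.475 0.486
step 45 | theta: 0.683 0.134 | w: -0.001 0.025 | eef: -0.403 0.132 0.525 | τ: -8.475 0.486
step 46 | theta: 0.683 0.134 | w: -0.001 0.025 | eef: -0.403 0.132 0.525 | τ: -8.475 0.486
step 47 | theta: 0.683 0.134 | w: -0.001 0.025 | eef: -0.402 0.132 0.525 | τ: -8.475 0.486
step 48 | theta: 0.683 0.135 | w: -0.001 0.025 | eef: -0.402 0.132 0.525 | τ: -8.476 0.486
step 49 | theta: 0.683 0.135 | w: -0.000 0.025 | eef: -0.402 0.132 0.525 | τ: -8.476 0.486
step 50 | theta: 0.683 0.135 | w: -0.000 0.025 | eef: -0.402 0.132 0.525 | τ: -8.476 0.486
step 51 | theta: 0.683 0.135 | w: -0.000 0.025 | eef: -0.402 0.132 0.525 | τ: -8.476 0.486
step 52 | theta: 0.683 0.136 | w: -0.000 0.024 | eef: -0.402 0.132 0.525 | τ: -8.476 0.486
step 53 | theta: 0.683 0.136 | w: -0.000 0.024 | eef: -0.402 0.132 0.525 | τ: -8.476 0.486
step 54 | theta: 0.683 0.136 | w: -0.000 0.024 | eef: -0.402 0.132 0.525 | τ: -8.476 0.486
step 55 | theta: 0.683 0.136 | w: -0.000 0.024 | eef: -0.402 0.132 0.525 | τ: -65.403 6.259
step 56 | theta: 0.680 0.149 | w: -0.613 2.419 | eef: -0.401 0.133 0.526 | τ: -1.728 -0.194
step 57 | theta: 0.674 0.171 | w: -0.533 2.107 | eef: -0.397 0.135 0.528 | τ: -2.299 -0.133
step 58 | theta: 0.669 0.191 | w: -0.463 1.829 | eef: -0.394 0.137 0.530 | τ: -2.822 -0.075
step 59 | theta: 0.665 0.208 | w: -0.400 1.579 | eef: -0.391 0.139 0.531 | τ: -3.301 -0.020
step 60 | theta: 0.661 0.223 | w: -0.345 1.355 | eef: -0.389 0.140 0.533 | τ: -3.741 0.031
step 61 | theta: 0.658 0.235 | w: -0.295 1.155 | eef: -0.386 0.141 0.534 | τ: -4.145 0.080
step 62 | theta: 0.655 0.246 | w: -0.251 0.976 | eef: -0.385 0.142 0.535 | τ: -4.516 0.125
step 63 | theta: 0.653 0.255 | w: -0.212 0.816 | eef: -0.383 0.143 0.535 | τ: -4.857 0.166
step 64 | theta: 0.651 0.262 | w: -0.176 0.673 | eef: -0.382 0.144 0.536 | τ: -5.171 0.204
step 65 | theta: 0.650 0.268 | w: -0.145 0.546 | eef: -0.381 0.144 0.537
final eef position (m): -0.381 0.144 0.537


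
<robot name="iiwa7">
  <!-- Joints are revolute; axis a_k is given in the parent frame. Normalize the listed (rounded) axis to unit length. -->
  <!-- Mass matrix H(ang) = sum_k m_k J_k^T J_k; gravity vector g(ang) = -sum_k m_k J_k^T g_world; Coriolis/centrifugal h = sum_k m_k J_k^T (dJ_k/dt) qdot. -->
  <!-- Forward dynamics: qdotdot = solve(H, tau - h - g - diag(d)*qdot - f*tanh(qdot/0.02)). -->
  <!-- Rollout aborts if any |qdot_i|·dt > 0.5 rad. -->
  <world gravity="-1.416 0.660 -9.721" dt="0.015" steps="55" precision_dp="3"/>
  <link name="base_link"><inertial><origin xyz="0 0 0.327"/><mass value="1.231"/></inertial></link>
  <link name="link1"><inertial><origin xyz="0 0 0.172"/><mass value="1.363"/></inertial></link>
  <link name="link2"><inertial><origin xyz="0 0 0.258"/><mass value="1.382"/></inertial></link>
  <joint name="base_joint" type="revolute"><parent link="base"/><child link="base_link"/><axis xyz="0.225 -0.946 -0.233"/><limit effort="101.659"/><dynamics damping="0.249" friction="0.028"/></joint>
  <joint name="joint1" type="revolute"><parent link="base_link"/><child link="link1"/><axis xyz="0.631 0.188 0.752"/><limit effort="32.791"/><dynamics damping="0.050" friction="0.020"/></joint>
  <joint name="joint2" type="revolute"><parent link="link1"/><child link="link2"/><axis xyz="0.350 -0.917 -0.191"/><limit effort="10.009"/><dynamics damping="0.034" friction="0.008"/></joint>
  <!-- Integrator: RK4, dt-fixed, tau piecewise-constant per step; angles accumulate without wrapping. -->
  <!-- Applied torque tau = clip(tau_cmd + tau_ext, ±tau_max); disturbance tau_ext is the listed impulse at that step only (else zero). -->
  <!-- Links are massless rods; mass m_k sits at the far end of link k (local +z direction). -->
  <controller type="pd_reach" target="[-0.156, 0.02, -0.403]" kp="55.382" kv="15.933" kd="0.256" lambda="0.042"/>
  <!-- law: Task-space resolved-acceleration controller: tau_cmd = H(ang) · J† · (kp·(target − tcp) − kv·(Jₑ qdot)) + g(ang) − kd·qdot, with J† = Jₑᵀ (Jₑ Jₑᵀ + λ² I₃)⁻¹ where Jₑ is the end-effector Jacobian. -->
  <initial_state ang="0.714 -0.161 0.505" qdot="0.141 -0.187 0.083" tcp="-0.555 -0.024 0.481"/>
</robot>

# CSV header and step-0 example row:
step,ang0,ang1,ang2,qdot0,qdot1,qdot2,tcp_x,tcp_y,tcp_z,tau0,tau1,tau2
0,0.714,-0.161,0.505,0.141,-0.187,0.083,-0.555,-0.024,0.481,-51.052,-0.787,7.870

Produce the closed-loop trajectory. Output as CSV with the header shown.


step,ang0,ang1,ang2,qdot0,qdot1,qdot2,tcp_x,tcp_y,tcp_z,tau0,tau1,tau2
1,0.702,-0.163,0.557,-1.704,-0.064,6.767,-0.555,-0.023,0.475,-40.556,-0.555,4.124
2,0.668,-0.163,0.688,-2.755,0.079,10.561,-0.549,-0.021,0.461,-24.213,-0.279,2.282
3,0.625,-0.161,0.858,-3.049,0.230,12.012,-0.538,-0.020,0.442,-10.230,-0.028,1.136
4,0.580,-0.156,1.039,-2.847,0.379,12.134,-0.522,-0.018,0.419,-1.276,0.186,0.099
5,0.541,-0.149,1.218,-2.384,0.535,11.688,-0.503,-0.016,0.393,3.661,0.378,-0.943
6,0.510,-0.140,1.388,-1.796,0.710,11.059,-0.483,-0.014,0.366,6.108,0.552,-1.926
7,0.488,-0.128,1.548,-1.150,0.913,10.403,-0.461,-0.012,0.339,7.172,0.700,-2.768
8,0.476,-0.112,1.700,-0.478,1.154,9.773,-0.440,-0.010,0.312,7.541,0.813,-3.415
9,0.473,-0.093,1.842,0.205,1.442,9.186,-0.419,-0.007,0.285,7.614,0.883,-3.842
10,0.482,-0.069,1.975,0.890,1.784,8.639,-0.399,-0.004,0.258,7.620,0.906,-4.048
11,0.500,-0.039,2.101,1.574,2.185,8.125,-0.379,-0.001,0.234,7.656,0.886,-4.047
12,0.529,-0.003,2.219,2.252,2.647,7.636,-0.362,0.003,0.210,7.769,0.833,-3.863
13,0.568,0.040,2.330,2.924,3.162,7.165,-0.346,0.007,0.189,7.959,0.766,-3.529
14,0.617,0.092,2.434,3.586,3.715,6.707,-0.332,0.011,0.169,8.183,0.709,-3.082
15,0.675,0.152,2.532,4.238,4.284,6.260,-0.321,0.017,0.151,8.303,0.679,-2.561
16,0.744,0.221,2.622,4.878,4.850,5.829,-0.313,0.023,0.134,7.837,0.634,-1.999
17,0.821,0.297,2.707,5.489,5.349,5.400,-0.308,0.029,0.117,5.098,0.327,-1.400
18,0.908,0.378,2.784,5.983,5.412,4.822,-0.306,0.037,0.100,-3.109,-0.663,-0.692
19,0.998,0.450,2.847,6.121,4.098,3.660,-0.307,0.045,0.082,-14.321,-1.635,0.214
20,1.088,0.491,2.889,5.802,1.446,1.888,-0.309,0.053,0.063,-21.018,-1.498,1.249
21,1.171,0.495,2.905,5.306,-0.937,0.235,-0.311,0.059,0.043,-23.421,-0.901,2.225
22,1.247,0.470,2.899,4.842,-2.329,-0.920,-0.311,0.065,0.021,-24.003,-0.446,3.006
23,1.317,0.431,2.880,4.449,-2.910,-1.630,-0.310,0.070,-0.001,-23.680,-0.163,3.576
24,1.381,0.387,2.853,4.125,-2.899,-1.992,-0.308,0.074,-0.022,-22.522,0.048,3.953
25,1.441,0.347,2.822,3.876,-2.417,-2.068,-0.306,0.078,-0.043,-20.711,0.246,4.163
26,1.498,0.317,2.793,3.703,-1.556,-1.910,-0.303,0.082,-0.063,-18.955,0.382,4.242
27,1.553,0.302,2.766,3.587,-0.489,-1.608,-0.300,0.086,-0.083,-17.996,0.387,4.235
28,1.606,0.302,2.745,3.491,0.529,-1.297,-0.296,0.089,-0.102,-17.969,0.291,4.196
29,1.657,0.316,2.727,3.381,1.349,-1.057,-0.292,0.092,-0.120,-18.485,0.161,4.154
30,1.707,0.341,2.712,3.241,1.914,-0.921,-0.287,0.094,-0.138,-19.139,0.053,4.122
31,1.754,0.372,2.699,3.069,2.231,-0.885,-0.281,0.096,-0.154,-19.663,-0.008,4.100
32,1.799,0.407,2.685,2.871,2.345,-0.921,-0.275,0.097,-0.171,-19.926,-0.025,4.081
33,1.840,0.442,2.671,2.655,2.311,-1.002,-0.269,0.097,-0.186,-19.891,-0.008,4.058
34,1.879,0.476,2.655,2.432,2.181,-1.099,-0.263,0.097,-0.200,-19.585,0.030,4.025
35,1.913,0.507,2.638,2.212,1.998,-1.193,-0.256,0.096,-0.214,-19.064,0.080,3.980
36,1.945,0.536,2.619,2.002,1.796,-1.272,-0.250,0.095,-0.227,-18.394,0.135,3.923
37,1.974,0.561,2.600,1.807,1.596,-1.328,-0.244,0.094,-0.239,-17.640,0.191,3.855
38,1.999,0.584,2.580,1.630,1.413,-1.359,-0.238,0.092,-0.250,-16.857,0.247,3.781
39,2.023,0.604,2.559,1.471,1.252,-1.369,-0.233,0.090,-0.260,-16.085,0.302,3.702
40,2.044,0.622,2.539,1.331,1.114,-1.359,-0.228,0.088,-0.269,-15.351,0.354,3.623
41,2.063,0.638,2.519,1.207,0.996,-1.335,-0.223,0.085,-0.278,-14.671,0.405,3.544
42,2.080,0.652,2.499,1.099,0.897,-1.300,-0.219,0.083,-0.286,-14.051,0.454,3.469
43,2.096,0.665,2.480,1.003,0.813,-1.258,-0.215,0.081,-0.294,-13.493,0.502,3.397
44,2.110,0.676,2.461,0.920,0.741,-1.211,-0.211,0.078,-0.300,-12.996,0.550,3.329
45,2.123,0.687,2.443,0.846,0.679,-1.162,-0.208,0.076,-0.307,-12.554,0.596,3.266
46,2.136,0.697,2.426,0.781,0.625,-1.112,-0.204,0.074,-0.313,-12.162,0.641,3.208
47,2.147,0.706,2.410,0.723,0.578,-1.061,-0.201,0.072,-0.318,-11.816,0.686,3.154
48,2.157,0.714,2.394,0.671,0.536,-1.012,-0.198,0.069,-0.324,-11.509,0.730,3.104
49,2.167,0.722,2.380,0.624,0.498,-0.963,-0.196,0.067,-0.328,-11.236,0.772,3.059
50,2.176,0.729,2.365,0.582,0.464,-0.916,-0.193,0.065,-0.333,-10.994,0.814,3.016
51,2.185,0.736,2.352,0.544,0.433,-0.871,-0.191,0.063,-0.337,-10.777,0.854,2.977
52,2.193,0.742,2.339,0.510,0.404,-0.828,-0.189,0.061,-0.341,-10.583,0.893,2.941
53,2.200,0.748,2.327,0.478,0.378,-0.786,-0.187,0.059,-0.345,-10.409,0.931,2.907
54,2.207,0.754,2.316,0.448,0.355,-0.747,-0.185,0.058,-0.348,-10.251,0.967,2.876
55,2.213,0.759,2.305,0.421,0.333,-0.709,-0.183,0.056,-0.351,,,


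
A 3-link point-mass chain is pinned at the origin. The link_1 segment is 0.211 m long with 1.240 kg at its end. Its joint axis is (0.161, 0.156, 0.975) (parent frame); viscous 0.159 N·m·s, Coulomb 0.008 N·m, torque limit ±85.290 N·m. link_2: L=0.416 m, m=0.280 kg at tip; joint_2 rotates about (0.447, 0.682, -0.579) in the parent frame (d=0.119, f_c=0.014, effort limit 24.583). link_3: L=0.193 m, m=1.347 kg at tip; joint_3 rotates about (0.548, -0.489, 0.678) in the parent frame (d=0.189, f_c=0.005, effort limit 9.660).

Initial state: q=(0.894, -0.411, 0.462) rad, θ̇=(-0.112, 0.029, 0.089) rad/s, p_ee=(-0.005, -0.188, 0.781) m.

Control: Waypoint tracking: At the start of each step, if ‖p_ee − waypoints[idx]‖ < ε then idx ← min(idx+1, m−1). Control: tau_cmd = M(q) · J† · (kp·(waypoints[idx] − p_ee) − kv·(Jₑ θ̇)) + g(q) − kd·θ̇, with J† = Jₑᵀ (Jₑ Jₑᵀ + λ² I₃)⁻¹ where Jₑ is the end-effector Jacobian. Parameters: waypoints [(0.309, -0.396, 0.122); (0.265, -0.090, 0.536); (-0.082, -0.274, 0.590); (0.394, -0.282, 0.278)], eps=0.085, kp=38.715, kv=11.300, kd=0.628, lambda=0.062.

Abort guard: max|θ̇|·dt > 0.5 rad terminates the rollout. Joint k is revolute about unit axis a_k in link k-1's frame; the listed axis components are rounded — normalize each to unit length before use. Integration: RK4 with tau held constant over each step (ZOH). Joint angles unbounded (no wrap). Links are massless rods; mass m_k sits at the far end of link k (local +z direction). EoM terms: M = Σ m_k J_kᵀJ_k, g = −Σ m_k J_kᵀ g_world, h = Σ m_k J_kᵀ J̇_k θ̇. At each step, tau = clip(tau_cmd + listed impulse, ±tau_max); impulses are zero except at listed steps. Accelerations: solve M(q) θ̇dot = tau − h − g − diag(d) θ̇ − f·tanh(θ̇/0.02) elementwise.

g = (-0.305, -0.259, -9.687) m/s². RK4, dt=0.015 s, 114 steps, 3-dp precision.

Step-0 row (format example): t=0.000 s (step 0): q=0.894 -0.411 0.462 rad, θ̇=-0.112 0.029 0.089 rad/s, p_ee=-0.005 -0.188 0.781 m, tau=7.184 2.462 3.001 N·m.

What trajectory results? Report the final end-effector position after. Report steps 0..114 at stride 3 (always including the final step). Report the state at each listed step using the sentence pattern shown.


t=0.045 s (step 3): q=0.928 -0.426 0.506 rad, θ̇=1.132 -0.548 2.247 rad/s, p_ee=0.004 -0.199 0.776 m, tau=3.304 2.012 0.289 N·m.
t=0.090 s (step 6): q=1.019 -0.468 0.562 rad, θ̇=3.298 -1.420 -1.091 rad/s, p_ee=0.024 -0.224 0.765 m, tau=0.607 1.806 1.854 N·m.
t=0.135 s (step 9): q=1.117 -0.527 0.648 rad, θ̇=0.382 -1.144 6.945 rad/s, p_ee=0.050 -0.252 0.749 m, tau=1.122 1.221 -3.818 N·m.
t=0.180 s (step 12): q=1.228 -0.604 0.698 rad, θ̇=4.775 -2.108 -6.336 rad/s, p_ee=0.076 -0.283 0.730 m, tau=-1.401 2.074 4.734 N·m.
t=0.225 s (step 15): q=1.321 -0.694 0.770 rad, θ̇=-0.218 -2.213 9.129 rad/s, p_ee=0.103 -0.313 0.705 m, tau=0.405 2.219 -5.679 N·m.
t=0.270 s (step 18): q=1.409 -0.795 0.813 rad, θ̇=3.263 -2.040 -4.828 rad/s, p_ee=0.128 -0.343 0.677 m, tau=-1.304 2.895 3.539 N·m.
t=0.315 s (step 21): q=1.484 -0.901 0.851 rad, θ̇=0.785 -2.667 3.950 rad/s, p_ee=0.153 -0.372 0.646 m, tau=-0.631 3.680 -2.341 N·m.
t=0.360 s (step 24): q=1.546 -1.010 0.879 rad, θ̇=1.576 -2.268 -0.941 rad/s, p_ee=0.176 -0.400 0.612 m, tau=-1.174 4.160 0.969 N·m.
t=0.405 s (step 27): q=1.598 -1.119 0.898 rad, θ̇=0.933 -2.480 0.902 rad/s, p_ee=0.199 -0.424 0.577 m, tau=-1.226 4.865 -0.198 N·m.
t=0.450 s (step 30): q=1.640 -1.226 0.911 rad, θ̇=0.877 -2.306 0.017 rad/s, p_ee=0.220 -0.445 0.540 m, tau=-1.472 5.346 0.494 N·m.
t=0.495 s (step 33): q=1.674 -1.329 0.919 rad, θ̇=0.656 -2.248 0.170 rad/s, p_ee=0.240 -0.463 0.503 m, tau=-1.654 5.800 0.500 N·m.
t=0.540 s (step 36): q=1.701 -1.427 0.922 rad, θ̇=0.524 -2.110 0.013 rad/s, p_ee=0.259 -0.477 0.466 m, tau=-1.839 6.122 0.719 N·m.
t=0.585 s (step 39): q=1.721 -1.519 0.923 rad, θ̇=0.395 -1.977 -0.008 rad/s, p_ee=0.275 -0.487 0.431 m, tau=-1.993 6.352 0.846 N·m.
t=0.630 s (step 42): q=1.737 -1.605 0.922 rad, θ̇=0.294 -1.830 -0.045 rad/s, p_ee=0.290 -0.495 0.397 m, tau=-2.117 6.485 0.977 N·m.
t=0.675 s (step 45): q=1.748 -1.684 0.920 rad, θ̇=0.210 -1.682 -0.062 rad/s, p_ee=0.303 -0.500 0.366 m, tau=-2.207 6.541 1.086 N·m.
t=0.720 s (step 48): q=1.756 -1.757 0.917 rad, θ̇=0.142 -1.535 -0.071 rad/s, p_ee=0.315 -0.504 0.338 m, tau=-2.267 6.534 1.181 N·m.
t=0.765 s (step 51): q=1.761 -1.823 0.914 rad, θ̇=0.087 -1.395 -0.071 rad/s, p_ee=0.325 -0.505 0.312 m, tau=-2.299 6.480 1.260 N·m.
t=0.810 s (step 54): q=1.764 -1.882 0.911 rad, θ̇=0.043 -1.263 -0.066 rad/s, p_ee=0.333 -0.506 0.289 m, tau=-2.308 6.393 1.327 N·m.
t=0.855 s (step 57): q=1.765 -1.937 0.909 rad, θ̇=0.008 -1.140 -0.058 rad/s, p_ee=0.340 -0.505 0.268 m, tau=-2.301 6.284 1.384 N·m.
t=0.900 s (step 60): q=1.764 -1.985 0.907 rad, θ̇=-0.019 -1.026 -0.048 rad/s, p_ee=0.347 -0.504 0.250 m, tau=-2.284 6.162 1.432 N·m.
t=0.945 s (step 63): q=1.763 -2.029 0.905 rad, θ̇=-0.040 -0.924 -0.035 rad/s, p_ee=0.352 -0.503 0.234 m, tau=-2.259 6.035 1.471 N·m.
t=0.990 s (step 66): q=1.761 -2.069 0.904 rad, θ̇=-0.057 -0.832 -0.023 rad/s, p_ee=0.356 -0.502 0.219 m, tau=-2.226 5.908 1.506 N·m.
t=1.035 s (step 69): q=1.758 -2.104 0.903 rad, θ̇=-0.069 -0.750 -0.011 rad/s, p_ee=0.360 -0.500 0.207 m, tau=-2.189 5.784 1.537 N·m.
t=1.080 s (step 72): q=1.754 -2.137 0.903 rad, θ̇=-0.079 -0.676 0.000 rad/s, p_ee=0.363 -0.498 0.196 m, tau=-2.151 5.665 1.564 N·m.
t=1.125 s (step 75): q=1.751 -2.166 0.904 rad, θ̇=-0.086 -0.611 0.011 rad/s, p_ee=0.366 -0.497 0.186 m, tau=-2.114 5.553 1.588 N·m.
t=1.170 s (step 78): q=1.747 -2.192 0.905 rad, θ̇=-0.091 -0.554 0.023 rad/s, p_ee=0.368 -0.495 0.177 m, tau=-2.077 5.447 1.609 N·m.
t=1.215 s (step 81): q=1.742 -2.216 0.906 rad, θ̇=-0.095 -0.504 0.034 rad/s, p_ee=0.369 -0.494 0.170 m, tau=-2.043 5.349 1.627 N·m.
t=1.260 s (step 84): q=1.738 -2.237 0.908 rad, θ̇=-0.098 -0.459 0.046 rad/s, p_ee=0.371 -0.493 0.163 m, tau=-2.012 5.258 1.643 N·m.
t=1.305 s (step 87): q=1.733 -2.257 0.910 rad, θ̇=-0.099 -0.420 0.056 rad/s, p_ee=0.372 -0.491 0.157 m, tau=-1.984 5.173 1.657 N·m.
t=1.350 s (step 90): q=1.729 -2.275 0.913 rad, θ̇=-0.099 -0.385 0.066 rad/s, p_ee=0.373 -0.490 0.152 m, tau=-1.958 5.095 1.670 N·m.
t=1.395 s (step 93): q=1.725 -2.292 0.917 rad, θ̇=-0.099 -0.355 0.076 rad/s, p_ee=0.373 -0.489 0.148 m, tau=-1.935 5.022 1.681 N·m.
t=1.440 s (step 96): q=1.720 -2.307 0.920 rad, θ̇=-0.098 -0.328 0.085 rad/s, p_ee=0.374 -0.488 0.144 m, tau=-1.914 4.954 1.692 N·m.
t=1.485 s (step 99): q=1.716 -2.322 0.924 rad, θ̇=-0.097 -0.304 0.093 rad/s, p_ee=0.374 -0.488 0.140 m, tau=-1.896 4.892 1.701 N·m.
t=1.530 s (step 102): q=1.711 -2.335 0.929 rad, θ̇=-0.095 -0.283 0.100 rad/s, p_ee=0.374 -0.487 0.137 m, tau=-1.880 4.833 1.710 N·m.
t=1.575 s (step 105): q=1.707 -2.347 0.933 rad, θ̇=-0.093 -0.264 0.108 rad/s, p_ee=0.374 -0.486 0.134 m, tau=-1.866 4.779 1.718 N·m.
t=1.620 s (step 108): q=1.703 -2.359 0.939 rad, θ̇=-0.091 -0.248 0.114 rad/s, p_ee=0.374 -0.486 0.132 m, tau=-1.854 4.728 1.726 N·m.
t=1.665 s (step 111): q=1.699 -2.370 0.944 rad, θ̇=-0.089 -0.233 0.121 rad/s, p_ee=0.374 -0.485 0.130 m, tau=-1.843 4.680 1.733 N·m.
t=1.710 s (step 114): q=1.695 -2.380 0.950 rad, θ̇=-0.087 -0.220 0.127 rad/s, p_ee=0.374 -0.484 0.128 m.
final p_ee position (m): 0.374 -0.484 0.128


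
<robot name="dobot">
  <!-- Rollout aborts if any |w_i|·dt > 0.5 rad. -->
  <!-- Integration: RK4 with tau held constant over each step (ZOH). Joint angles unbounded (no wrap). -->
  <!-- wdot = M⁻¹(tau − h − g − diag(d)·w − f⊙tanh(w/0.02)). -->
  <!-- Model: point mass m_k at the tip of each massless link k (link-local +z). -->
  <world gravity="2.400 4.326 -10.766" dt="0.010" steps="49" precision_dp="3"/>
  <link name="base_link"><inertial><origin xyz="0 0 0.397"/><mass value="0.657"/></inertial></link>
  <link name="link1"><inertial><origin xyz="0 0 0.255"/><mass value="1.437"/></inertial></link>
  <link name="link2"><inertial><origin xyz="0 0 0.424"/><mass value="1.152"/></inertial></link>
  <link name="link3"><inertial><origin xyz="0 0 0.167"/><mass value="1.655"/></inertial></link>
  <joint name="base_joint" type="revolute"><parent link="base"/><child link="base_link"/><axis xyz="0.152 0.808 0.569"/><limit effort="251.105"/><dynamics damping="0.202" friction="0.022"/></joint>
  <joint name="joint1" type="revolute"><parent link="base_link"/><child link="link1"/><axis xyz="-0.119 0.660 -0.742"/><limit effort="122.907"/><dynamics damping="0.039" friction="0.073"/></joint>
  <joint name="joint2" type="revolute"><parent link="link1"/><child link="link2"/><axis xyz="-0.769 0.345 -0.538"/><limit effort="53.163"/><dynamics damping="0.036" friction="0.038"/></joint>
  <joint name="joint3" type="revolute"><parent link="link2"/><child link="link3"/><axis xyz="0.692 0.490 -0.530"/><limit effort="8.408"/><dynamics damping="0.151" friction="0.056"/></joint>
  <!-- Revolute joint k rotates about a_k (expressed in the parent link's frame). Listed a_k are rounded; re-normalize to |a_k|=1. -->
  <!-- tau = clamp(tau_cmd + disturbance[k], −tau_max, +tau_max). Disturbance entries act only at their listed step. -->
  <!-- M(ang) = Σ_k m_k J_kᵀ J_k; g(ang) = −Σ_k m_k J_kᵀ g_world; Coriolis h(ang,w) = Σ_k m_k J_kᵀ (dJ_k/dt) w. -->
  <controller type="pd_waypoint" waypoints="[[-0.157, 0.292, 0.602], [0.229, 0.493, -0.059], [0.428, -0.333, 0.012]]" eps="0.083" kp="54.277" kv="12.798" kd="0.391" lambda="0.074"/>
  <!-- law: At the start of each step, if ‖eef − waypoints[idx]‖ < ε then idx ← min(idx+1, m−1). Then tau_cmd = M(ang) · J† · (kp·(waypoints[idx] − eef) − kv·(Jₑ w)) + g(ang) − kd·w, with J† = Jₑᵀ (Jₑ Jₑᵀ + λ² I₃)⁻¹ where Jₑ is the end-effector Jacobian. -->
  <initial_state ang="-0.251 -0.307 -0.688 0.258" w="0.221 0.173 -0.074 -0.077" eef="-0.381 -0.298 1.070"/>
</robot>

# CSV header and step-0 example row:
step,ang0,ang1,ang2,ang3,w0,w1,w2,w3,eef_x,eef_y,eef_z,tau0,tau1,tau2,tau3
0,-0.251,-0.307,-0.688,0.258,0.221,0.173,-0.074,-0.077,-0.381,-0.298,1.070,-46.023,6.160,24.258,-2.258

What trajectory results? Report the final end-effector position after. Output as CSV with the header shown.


step,ang0,ang1,ang2,ang3,w0,w1,w2,w3,eef_x,eef_y,eef_z,tau0,tau1,tau2,tau3
1,-0.252,-0.297,-0.692,0.265,-0.381,1.932,-0.639,1.362,-0.379,-0.298,1.071,-41.431,4.902,22.334,-2.543
2,-0.258,-0.270,-0.700,0.283,-0.865,3.383,-1.009,2.381,-0.377,-0.297,1.071,-35.891,3.823,20.422,-2.633
3,-0.268,-0.231,-0.711,0.311,-1.241,4.534,-1.145,3.188,-0.375,-0.293,1.071,-29.768,2.967,18.580,-2.630
4,-0.282,-0.181,-0.722,0.346,-1.517,5.382,-1.051,3.848,-0.374,-0.289,1.070,-23.354,2.363,16.848,-2.569
5,-0.298,-0.125,-0.731,0.387,-1.701,5.920,-0.757,4.370,-0.374,-0.283,1.070,-16.952,2.008,15.251,-2.461
6,-0.316,-0.065,-0.736,0.433,-1.807,6.158,-0.315,4.751,-0.375,-0.276,1.069,-10.843,1.875,13.800,-2.312
7,-0.334,-0.003,-0.736,0.481,-1.852,6.137,0.214,4.999,-0.376,-0.269,1.068,-5.237,1.922,12.499,-2.132
8,-0.353,0.057,-0.731,0.532,-1.858,5.925,0.768,5.134,-0.378,-0.260,1.068,-0.220,2.107,11.345,-1.933
9,-0.371,0.114,-0.721,0.584,-1.837,5.575,1.316,5.200,-0.381,-0.251,1.067,4.164,2.391,10.312,-1.735
10,-0.389,0.168,-0.705,0.636,-1.802,5.147,1.834,5.225,-0.383,-0.241,1.067,7.982,2.754,9.383,-1.548
11,-0.407,0.217,-0.684,0.688,-1.761,4.690,2.309,5.232,-0.386,-0.230,1.067,11.328,3.185,8.542,-1.379
12,-0.424,0.261,-0.659,0.740,-1.720,4.237,2.738,5.232,-0.389,-0.219,1.067,14.292,3.675,7.773,-1.232
13,-0.441,0.302,-0.630,0.793,-1.680,3.807,3.122,5.230,-0.391,-0.207,1.068,16.939,4.217,7.065,-1.108
14,-0.458,0.338,-0.597,0.845,-1.642,3.414,3.463,5.227,-0.394,-0.195,1.068,19.307,4.805,6.407,-1.005
15,-0.474,0.370,-0.561,0.897,-1.606,3.061,3.765,5.223,-0.395,-0.183,1.069,21.408,5.428,5.790,-0.924
16,-0.490,0.399,-0.522,0.949,-1.574,2.749,4.032,5.215,-0.397,-0.170,1.069,23.239,6.072,5.208,-0.862
17,-0.506,0.426,-0.480,1.001,-1.542,2.475,4.267,5.205,-0.398,-0.157,1.069,24.783,6.723,4.654,-0.819
18,-0.521,0.449,-0.437,1.053,-1.512,2.234,4.474,5.193,-0.398,-0.143,1.070,26.025,7.369,4.123,-0.794
19,-0.536,0.471,-0.391,1.105,-1.482,2.020,4.654,5.179,-0.398,-0.130,1.070,26.950,7.993,3.609,-0.785
20,-0.551,0.490,-0.344,1.156,-1.451,1.831,4.809,5.164,-0.397,-0.116,1.070,27.551,8.584,3.107,-0.790
21,-0.565,0.508,-0.295,1.208,-1.419,1.662,4.940,5.149,-0.396,-0.103,1.070,27.825,9.129,2.614,-0.808
22,-0.579,0.524,-0.245,1.259,-1.387,1.512,5.050,5.133,-0.394,-0.089,1.069,27.777,9.618,2.127,-0.835
23,-0.593,0.538,-0.194,1.310,-1.356,1.383,5.138,5.116,-0.392,-0.076,1.068,27.412,10.042,1.642,-0.871
24,-0.606,0.552,-0.142,1.361,-1.326,1.274,5.206,5.098,-0.389,-0.062,1.067,26.736,10.392,1.157,-0.913
25,-0.620,0.564,-0.090,1.412,-1.301,1.186,5.258,5.076,-0.385,-0.049,1.066,25.756,10.662,0.670,-0.959
26,-0.633,0.576,-0.037,1.462,-1.281,1.120,5.296,5.050,-0.381,-0.036,1.064,24.473,10.843,0.180,-1.007
27,-0.645,0.587,0.016,1.513,-1.271,1.076,5.323,5.018,-0.376,-0.024,1.062,22.885,10.929,-0.316,-1.056
28,-0.658,0.598,0.069,1.562,-1.271,1.053,5.345,4.976,-0.370,-0.011,1.060,20.986,10.913,-0.820,-1.103
29,-0.671,0.608,0.123,1.612,-1.285,1.049,5.366,4.923,-0.365,0.000,1.057,18.772,10.786,-1.333,-1.148
30,-0.684,0.619,0.177,1.661,-1.314,1.061,5.392,4.853,-0.358,0.012,1.054,16.238,10.538,-1.856,-1.189
31,-0.698,0.630,0.231,1.709,-1.361,1.084,5.430,4.764,-0.352,0.023,1.051,13.392,10.160,-2.391,-1.225
32,-0.711,0.641,0.285,1.756,-1.427,1.112,5.487,4.651,-0.345,0.034,1.047,10.263,9.641,-2.937,-1.255
33,-0.726,0.652,0.341,1.801,-1.510,1.134,5.567,4.510,-0.337,0.044,1.043,6.919,8.975,-3.493,-1.279
34,-0.742,0.664,0.397,1.845,-1.610,1.143,5.676,4.338,-0.330,0.054,1.038,3.477,8.163,-4.055,-1.296
35,-0.759,0.675,0.454,1.888,-1.721,1.125,5.814,4.133,-0.322,0.063,1.033,0.110,7.220,-4.618,-1.310
36,-0.776,0.686,0.513,1.928,-1.838,1.072,5.978,3.897,-0.314,0.072,1.027,-2.968,6.180,-5.170,-1.323
37,-0.795,0.696,0.574,1.965,-1.954,0.976,6.162,3.632,-0.306,0.080,1.021,-5.537,5.094,-5.702,-1.338
38,-0.815,0.705,0.637,2.000,-2.060,0.834,6.354,3.347,-0.298,0.088,1.014,-7.419,4.024,-6.201,-1.359
39,-0.837,0.713,0.701,2.032,-2.148,0.647,6.541,3.051,-0.290,0.095,1.006,-8.511,3.034,-6.657,-1.389
40,-0.858,0.718,0.767,2.061,-2.213,0.424,6.708,2.754,-0.282,0.102,0.998,-8.808,2.178,-7.063,-1.431
41,-0.881,0.721,0.835,2.087,-2.253,0.174,6.845,2.468,-0.275,0.109,0.989,-8.381,1.491,-7.415,-1.488
42,-0.903,0.722,0.904,2.111,-2.266,-0.090,6.943,2.203,-0.268,0.115,0.980,-7.351,0.990,-7.712,-1.559
43,-0.926,0.719,0.974,2.131,-2.254,-0.355,6.996,1.972,-0.261,0.120,0.970,-5.855,0.666,-7.955,-1.648
44,-0.948,0.715,1.044,2.150,-2.219,-0.614,7.005,1.771,-0.254,0.125,0.960,-4.057,0.518,-8.147,-1.749
45,-0.970,0.707,1.114,2.167,-2.165,-0.860,6.974,1.602,-0.248,0.130,0.949,-2.082,0.525,-8.290,-1.860
46,-0.991,0.697,1.183,2.182,-2.094,-1.089,6.905,1.467,-0.242,0.135,0.937,-0.033,0.662,-8.385,-1.980
47,-1.012,0.685,1.252,2.196,-2.011,-1.297,6.804,1.363,-0.237,0.140,0.926,2.011,0.902,-8.435,-2.107
48,-1.032,0.672,1.319,2.210,-1.919,-1.483,6.674,1.287,-0.232,0.144,0.914,3.994,1.219,-8.441,-2.237
49,-1.050,0.656,1.385,2.222,-1.820,-1.646,6.520,1.237,-0.228,0.148,0.902,,,,
# final eef position (m): -0.228 0.148 0.902


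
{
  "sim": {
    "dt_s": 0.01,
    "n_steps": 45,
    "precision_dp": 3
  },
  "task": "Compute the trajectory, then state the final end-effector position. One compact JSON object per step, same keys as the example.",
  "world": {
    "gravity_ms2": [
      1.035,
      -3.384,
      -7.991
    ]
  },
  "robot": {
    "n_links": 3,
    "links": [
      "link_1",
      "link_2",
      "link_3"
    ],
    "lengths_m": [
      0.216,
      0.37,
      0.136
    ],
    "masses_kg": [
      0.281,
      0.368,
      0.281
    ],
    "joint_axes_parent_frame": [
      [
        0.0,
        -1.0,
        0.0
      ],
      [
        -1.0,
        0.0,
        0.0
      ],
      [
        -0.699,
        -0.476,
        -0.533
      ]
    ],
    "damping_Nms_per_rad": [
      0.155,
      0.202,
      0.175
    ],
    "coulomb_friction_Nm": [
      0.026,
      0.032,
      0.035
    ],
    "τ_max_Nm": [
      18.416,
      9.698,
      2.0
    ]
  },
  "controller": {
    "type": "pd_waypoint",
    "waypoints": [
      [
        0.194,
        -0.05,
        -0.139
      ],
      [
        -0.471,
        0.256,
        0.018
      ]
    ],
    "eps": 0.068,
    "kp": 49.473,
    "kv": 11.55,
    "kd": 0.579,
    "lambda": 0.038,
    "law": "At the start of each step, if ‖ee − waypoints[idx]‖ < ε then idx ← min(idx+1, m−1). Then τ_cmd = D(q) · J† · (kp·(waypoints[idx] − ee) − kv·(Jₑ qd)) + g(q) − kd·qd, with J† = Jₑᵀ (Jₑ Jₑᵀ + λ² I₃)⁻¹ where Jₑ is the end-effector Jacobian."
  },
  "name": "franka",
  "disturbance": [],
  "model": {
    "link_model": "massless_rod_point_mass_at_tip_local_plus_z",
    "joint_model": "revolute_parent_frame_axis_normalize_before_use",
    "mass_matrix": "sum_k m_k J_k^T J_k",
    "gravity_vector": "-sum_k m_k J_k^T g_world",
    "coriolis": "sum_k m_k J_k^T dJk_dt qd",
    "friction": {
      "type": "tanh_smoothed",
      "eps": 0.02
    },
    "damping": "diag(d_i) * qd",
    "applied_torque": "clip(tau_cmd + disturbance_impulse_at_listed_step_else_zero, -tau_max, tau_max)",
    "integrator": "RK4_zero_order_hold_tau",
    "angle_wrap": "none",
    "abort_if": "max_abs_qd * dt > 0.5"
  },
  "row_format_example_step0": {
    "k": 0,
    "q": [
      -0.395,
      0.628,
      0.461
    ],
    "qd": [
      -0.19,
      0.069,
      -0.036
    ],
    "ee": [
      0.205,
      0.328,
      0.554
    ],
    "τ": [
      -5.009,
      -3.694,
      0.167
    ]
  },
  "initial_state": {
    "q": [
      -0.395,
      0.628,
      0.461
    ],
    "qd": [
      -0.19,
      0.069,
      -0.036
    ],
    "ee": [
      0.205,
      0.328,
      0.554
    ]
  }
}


{"k":1,"q":[-0.399,0.625,0.478],"qd":[-0.583,-0.533,2.815],"ee":[0.207,0.328,0.553],"\u03c4":[-4.066,-3.204,-1.46]}
{"k":2,"q":[-0.405,0.622,0.477],"qd":[-0.705,-0.168,-2.023],"ee":[0.211,0.327,0.552],"\u03c4":[-3.149,-2.787,1.484]}
{"k":3,"q":[-0.415,0.614,0.505],"qd":[-1.14,-1.323,6.021],"ee":[0.215,0.326,0.551],"\u03c4":[-2.535,-2.426,-2.0]}
{"k":4,"q":[-0.426,0.607,0.51],"qd":[-1.068,-0.366,-3.197],"ee":[0.222,0.323,0.55],"\u03c4":[-1.731,-2.181,2.0]}
{"k":5,"q":[-0.439,0.595,0.538],"qd":[-1.466,-1.721,6.87],"ee":[0.228,0.32,0.548],"\u03c4":[-1.32,-1.853,-2.0]}
{"k":6,"q":[-0.452,0.585,0.546],"qd":[-1.33,-0.62,-3.185],"ee":[0.237,0.317,0.548],"\u03c4":[-0.675,-1.73,2.0]}
{"k":7,"q":[-0.467,0.571,0.573],"qd":[-1.645,-1.897,6.48],"ee":[0.245,0.313,0.546],"\u03c4":[-0.365,-1.42,-2.0]}
{"k":8,"q":[-0.483,0.559,0.577],"qd":[-1.486,-0.771,-3.541],"ee":[0.255,0.309,0.545],"\u03c4":[0.109,-1.385,2.0]}
{"k":9,"q":[-0.499,0.544,0.599],"qd":[-1.746,-2.017,6.05],"ee":[0.265,0.304,0.543],"\u03c4":[0.324,-1.09,-2.0]}
{"k":10,"q":[-0.516,0.53,0.6],"qd":[-1.574,-0.885,-3.854],"ee":[0.275,0.299,0.542],"\u03c4":[0.675,-1.119,2.0]}
{"k":11,"q":[-0.533,0.514,0.619],"qd":[-1.797,-2.113,5.731],"ee":[0.286,0.294,0.54],"\u03c4":[0.823,-0.837,-2.0]}
{"k":12,"q":[-0.55,0.5,0.617],"qd":[-1.621,-0.977,-4.085],"ee":[0.297,0.288,0.539],"\u03c4":[1.091,-0.911,2.0]}
{"k":13,"q":[-0.567,0.483,0.634],"qd":[-1.818,-2.194,5.517],"ee":[0.308,0.282,0.537],"\u03c4":[1.195,-0.639,-2.0]}
{"k":14,"q":[-0.584,0.468,0.631],"qd":[-1.641,-1.054,-4.25],"ee":[0.32,0.276,0.535],"\u03c4":[1.408,-0.746,2.0]}
{"k":15,"q":[-0.602,0.45,0.645],"qd":[-1.82,-2.259,5.322],"ee":[0.331,0.269,0.532],"\u03c4":[1.482,-0.481,-2.0]}
{"k":16,"q":[-0.619,0.434,0.641],"qd":[-1.643,-1.117,-4.392],"ee":[0.342,0.263,0.53],"\u03c4":[1.658,-0.611,2.0]}
{"k":17,"q":[-0.636,0.416,0.654],"qd":[-1.81,-2.313,5.163],"ee":[0.354,0.256,0.527],"\u03c4":[1.71,-0.351,-2.0]}
{"k":18,"q":[-0.653,0.4,0.648],"qd":[-1.635,-1.171,-4.512],"ee":[0.365,0.249,0.525],"\u03c4":[1.861,-0.498,2.0]}
{"k":19,"q":[-0.671,0.381,0.659],"qd":[-1.794,-2.361,5.031],"ee":[0.376,0.241,0.521],"\u03c4":[1.898,-0.242,-2.0]}
{"k":20,"q":[-0.687,0.364,0.652],"qd":[-1.621,-1.218,-4.617],"ee":[0.388,0.234,0.518],"\u03c4":[2.032,-0.399,2.0]}
{"k":21,"q":[-0.705,0.345,0.663],"qd":[-1.775,-2.403,4.918],"ee":[0.399,0.226,0.514],"\u03c4":[2.058,-0.146,-2.0]}
{"k":22,"q":[-0.721,0.328,0.654],"qd":[-1.605,-1.259,-4.714],"ee":[0.411,0.218,0.511],"\u03c4":[2.181,-0.311,2.0]}
{"k":23,"q":[-0.738,0.308,0.664],"qd":[-1.755,-2.442,4.818],"ee":[0.422,0.21,0.507],"\u03c4":[2.198,-0.061,-2.0]}
{"k":24,"q":[-0.755,0.291,0.655],"qd":[-1.587,-1.295,-4.807],"ee":[0.433,0.202,0.503],"\u03c4":[2.315,-0.23,2.0]}
{"k":25,"q":[-0.772,0.271,0.664],"qd":[-1.736,-2.476,4.728],"ee":[0.444,0.193,0.498],"\u03c4":[2.323,0.016,-2.0]}
{"k":26,"q":[-0.788,0.253,0.654],"qd":[-1.569,-1.327,-4.899],"ee":[0.455,0.184,0.493],"\u03c4":[2.436,-0.155,2.0]}
{"k":27,"q":[-0.805,0.233,0.661],"qd":[-1.718,-2.507,4.644],"ee":[0.465,0.176,0.488],"\u03c4":[2.437,0.087,-2.0]}
{"k":28,"q":[-0.821,0.214,0.65],"qd":[-1.552,-1.355,-4.992],"ee":[0.476,0.167,0.483],"\u03c4":[2.548,-0.084,2.0]}
{"k":29,"q":[-0.837,0.194,0.657],"qd":[-1.702,-2.536,4.566],"ee":[0.486,0.158,0.477],"\u03c4":[2.541,0.153,-2.0]}
{"k":30,"q":[-0.853,0.175,0.646],"qd":[-1.536,-1.379,-5.086],"ee":[0.496,0.148,0.471],"\u03c4":[2.653,-0.016,2.0]}
{"k":31,"q":[-0.87,0.155,0.652],"qd":[-1.689,-2.561,4.491],"ee":[0.506,0.139,0.465],"\u03c4":[2.637,0.214,-2.0]}
{"k":32,"q":[-0.885,0.136,0.639],"qd":[-1.521,-1.4,-5.182],"ee":[0.516,0.129,0.459],"\u03c4":[2.752,0.049,2.0]}
{"k":33,"q":[-0.902,0.115,0.644],"qd":[-1.678,-2.584,4.42],"ee":[0.525,0.119,0.452],"\u03c4":[2.725,0.271,-2.0]}
{"k":34,"q":[-0.917,0.096,0.631],"qd":[-1.508,-1.417,-5.281],"ee":[0.535,0.109,0.445],"\u03c4":[2.844,0.111,2.0]}
{"k":35,"q":[-0.933,0.075,0.635],"qd":[-1.67,-2.604,4.352],"ee":[0.543,0.099,0.438],"\u03c4":[2.807,0.323,-1.987]}
{"k":36,"q":[-0.949,0.056,0.621],"qd":[-1.497,-1.436,-5.338],"ee":[0.552,0.089,0.43],"\u03c4":[2.932,0.171,2.0]}
{"k":37,"q":[-0.965,0.034,0.625],"qd":[-1.665,-2.622,4.303],"ee":[0.56,0.079,0.422],"\u03c4":[2.885,0.372,-1.958]}
{"k":38,"q":[-0.981,0.015,0.611],"qd":[-1.49,-1.458,-5.333],"ee":[0.569,0.068,0.415],"\u03c4":[3.02,0.229,2.0]}
{"k":39,"q":[-0.997,-0.007,0.615],"qd":[-1.663,-2.639,4.279],"ee":[0.576,0.058,0.406],"\u03c4":[2.965,0.418,-1.944]}
{"k":40,"q":[-1.012,-0.026,0.6],"qd":[-1.483,-1.471,-5.37],"ee":[0.584,0.047,0.398],"\u03c4":[3.109,0.283,2.0]}
{"k":41,"q":[-1.028,-0.048,0.604],"qd":[-1.662,-2.651,4.242],"ee":[0.591,0.037,0.389],"\u03c4":[3.041,0.459,-1.923]}
{"k":42,"q":[-1.044,-0.067,0.589],"qd":[-1.478,-1.483,-5.385],"ee":[0.599,0.026,0.38],"\u03c4":[3.194,0.333,2.0]}
{"k":43,"q":[-1.06,-0.089,0.592],"qd":[-1.663,-2.659,4.215],"ee":[0.605,0.015,0.371],"\u03c4":[3.115,0.494,-1.908]}
{"k":44,"q":[-1.075,-0.109,0.577],"qd":[-1.474,-1.488,-5.417],"ee":[0.611,0.004,0.361],"\u03c4":[3.277,0.379,2.0]}
{"k":45,"q":[-1.091,-0.131,0.58],"qd":[-1.665,-2.662,4.184],"ee":[0.617,-0.007,0.352]}
{"summary": "final ee position (m): 0.617 -0.007 0.352"}


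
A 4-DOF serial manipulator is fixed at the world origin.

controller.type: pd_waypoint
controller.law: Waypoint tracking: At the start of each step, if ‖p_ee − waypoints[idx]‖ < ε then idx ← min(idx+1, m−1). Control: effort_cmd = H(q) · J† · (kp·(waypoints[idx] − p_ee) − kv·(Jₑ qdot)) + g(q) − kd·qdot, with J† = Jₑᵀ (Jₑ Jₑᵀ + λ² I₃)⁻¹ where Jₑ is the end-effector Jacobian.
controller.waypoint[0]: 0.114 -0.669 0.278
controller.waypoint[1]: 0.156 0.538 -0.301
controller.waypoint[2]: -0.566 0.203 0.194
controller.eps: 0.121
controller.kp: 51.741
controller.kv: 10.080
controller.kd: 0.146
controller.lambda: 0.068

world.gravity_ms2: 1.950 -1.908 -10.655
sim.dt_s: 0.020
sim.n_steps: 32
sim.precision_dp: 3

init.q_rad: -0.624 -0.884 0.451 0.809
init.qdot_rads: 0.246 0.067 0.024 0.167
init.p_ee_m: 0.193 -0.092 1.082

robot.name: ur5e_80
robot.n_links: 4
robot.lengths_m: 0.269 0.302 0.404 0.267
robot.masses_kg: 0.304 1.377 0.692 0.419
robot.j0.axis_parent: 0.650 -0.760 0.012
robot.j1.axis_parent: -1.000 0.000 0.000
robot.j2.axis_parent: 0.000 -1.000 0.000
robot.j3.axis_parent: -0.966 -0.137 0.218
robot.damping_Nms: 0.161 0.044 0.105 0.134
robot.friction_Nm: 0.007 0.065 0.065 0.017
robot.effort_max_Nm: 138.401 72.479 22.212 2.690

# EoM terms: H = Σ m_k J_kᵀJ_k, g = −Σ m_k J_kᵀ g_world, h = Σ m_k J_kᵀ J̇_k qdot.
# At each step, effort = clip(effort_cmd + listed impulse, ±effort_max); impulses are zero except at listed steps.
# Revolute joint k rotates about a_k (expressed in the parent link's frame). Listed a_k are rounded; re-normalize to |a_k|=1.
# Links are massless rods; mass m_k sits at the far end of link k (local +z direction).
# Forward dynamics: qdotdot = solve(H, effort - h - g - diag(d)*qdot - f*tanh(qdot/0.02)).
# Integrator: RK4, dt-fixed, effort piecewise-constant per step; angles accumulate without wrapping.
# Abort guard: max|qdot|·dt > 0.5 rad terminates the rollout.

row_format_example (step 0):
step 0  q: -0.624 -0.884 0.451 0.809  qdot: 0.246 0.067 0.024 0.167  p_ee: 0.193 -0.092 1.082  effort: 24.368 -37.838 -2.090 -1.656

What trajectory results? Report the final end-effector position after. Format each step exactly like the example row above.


step 1  q: -0.631 -0.909 0.461 0.830  qdot: -0.939 -2.524 0.995 1.898  p_ee: 0.188 -0.100 1.075  effort: 20.334 -28.449 -1.450 -1.513
step 2  q: -0.659 -0.979 0.487 0.876  qdot: -1.824 -4.495 1.521 2.612  p_ee: 0.184 -0.119 1.055  effort: 16.749 -19.905 -0.643 -1.198
step 3  q: -0.701 -1.083 0.518 0.930  qdot: -2.424 -5.916 1.503 2.726  p_ee: 0.180 -0.148 1.025  effort: 13.287 -12.419 0.308 -0.853
step 4  q: -0.753 -1.211 0.543 0.983  qdot: -2.780 -6.839 0.983 2.599  p_ee: 0.177 -0.185 0.988  effort: 9.748 -5.991 1.348 -0.544
step 5  q: -0.811 -1.352 0.555 1.033  qdot: -2.938 -7.301 0.099 2.428  p_ee: 0.174 -0.228 0.945  effort: 6.064 -0.452 2.436 -0.278
step 6  q: -0.870 -1.499 0.546 1.080  qdot: -2.949 -7.351 -0.946 2.227  p_ee: 0.171 -0.274 0.898  effort: 2.325 4.372 3.523 -0.033
step 7  q: -0.928 -1.644 0.517 1.121  qdot: -2.845 -7.061 -1.978 1.954  p_ee: 0.167 -0.323 0.847  effort: -1.194 8.533 4.593 0.214
step 8  q: -0.983 -1.780 0.469 1.156  qdot: -2.655 -6.528 -2.849 1.561  p_ee: 0.161 -0.371 0.793  effort: -4.228 11.999 5.606 0.481
step 9  q: -1.034 -1.903 0.405 1.183  qdot: -2.400 -5.854 -3.470 1.061  p_ee: 0.152 -0.417 0.738  effort: -6.617 14.725 6.507 0.764
step 10  q: -1.079 -2.013 0.332 1.198  qdot: -2.095 -5.127 -3.809 0.521  p_ee: 0.141 -0.461 0.683  effort: -8.336 16.711 7.247 1.048
step 11  q: -1.117 -2.109 0.255 1.204  qdot: -1.758 -4.410 -3.888 0.019  p_ee: 0.128 -0.501 0.629  effort: -9.453 18.016 7.788 1.310
step 12  q: -1.149 -2.190 0.178 1.200  qdot: -1.404 -3.739 -3.757 -0.357  p_ee: 0.116 -0.536 0.577  effort: -10.065 18.730 8.112 1.520
step 13  q: -1.174 -2.259 0.105 1.191  qdot: -1.061 -3.134 -3.480 -0.616  p_ee: 0.103 -0.567 0.528  effort: -10.299 18.954 8.242 1.678
step 14  q: -1.192 -2.316 0.039 1.177  qdot: -0.750 -2.601 -3.121 -0.760  p_ee: 0.092 -0.592 0.482  effort: -10.254 18.790 8.210 1.781
step 15  q: -1.204 -2.363 -0.019 1.161  qdot: -0.485 -2.139 -2.731 -0.805  p_ee: 0.081 -0.614 0.440  effort: -10.009 18.329 8.056 1.831
step 16  q: -1.211 -2.402 -0.070 1.146  qdot: -0.275 -1.743 -2.347 -0.774  p_ee: 0.073 -0.631 0.402  effort: -9.630 17.653 7.821 1.836
step 17  q: -1.215 -2.433 -0.113 1.131  qdot: -0.120 -1.405 -1.994 -0.693  p_ee: 0.066 -0.644 0.369  effort: -2.877 -22.739 4.859 2.690
step 18  q: -1.248 -2.483 -0.167 1.132  qdot: -3.158 -3.541 -3.476 0.783  p_ee: 0.059 -0.649 0.334  effort: -2.825 -17.197 4.507 2.690
step 19  q: -1.334 -2.569 -0.253 1.163  qdot: -5.484 -5.077 -5.124 2.305  p_ee: 0.050 -0.641 0.292  effort: -2.471 -11.724 3.983 2.690
step 20  q: -1.459 -2.681 -0.371 1.225  qdot: -6.967 -6.028 -6.790 3.789  p_ee: 0.040 -0.623 0.246  effort: -2.039 -6.168 3.220 2.690
step 21  q: -1.604 -2.806 -0.521 1.314  qdot: -7.449 -6.487 -8.125 5.070  p_ee: 0.027 -0.595 0.199  effort: -1.630 -0.573 2.125 2.690
step 22  q: -1.748 -2.936 -0.691 1.425  qdot: -6.901 -6.593 -8.812 5.992  p_ee: 0.011 -0.561 0.151  effort: -1.216 4.702 0.683 2.690
step 23  q: -1.872 -3.067 -0.868 1.552  qdot: -5.534 -6.470 -8.764 6.544  p_ee: -0.008 -0.522 0.106  effort: -0.771 9.183 -0.981 2.690
step 24  q: -1.965 -3.193 -1.037 1.686  qdot: -3.750 -6.185 -8.170 6.898  p_ee: -0.031 -0.479 0.063  effort: -0.364 12.572 -2.596 2.435
step 25  q: -2.022 -3.313 -1.193 1.826  qdot: -1.983 -5.764 -7.359 7.110  p_ee: -0.054 -0.433 0.021  effort: -0.132 14.805 -3.847 1.786
step 26  q: -2.046 -3.423 -1.333 1.968  qdot: -0.491 -5.234 -6.582 7.086  p_ee: -0.075 -0.386 -0.020  effort: -0.136 15.966 -4.560 1.183
step 27  q: -2.044 -3.522 -1.458 2.108  qdot: 0.679 -4.624 -5.948 6.955  p_ee: -0.093 -0.337 -0.061  effort: -0.320 16.253 -4.746 0.653
step 28  q: -2.022 -3.608 -1.572 2.244  qdot: 1.576 -3.965 -5.448 6.766  p_ee: -0.104 -0.288 -0.102  effort: -0.602 15.897 -4.503 0.215
step 29  q: -1.983 -3.680 -1.676 2.377  qdot: 2.261 -3.283 -5.034 6.553  p_ee: -0.108 -0.238 -0.143  effort: -0.899 15.088 -3.946 -0.127
step 30  q: -1.932 -3.739 -1.773 2.505  qdot: 2.783 -2.599 -4.648 6.341  p_ee: -0.103 -0.189 -0.181  effort: -1.142 13.954 -3.177 -0.380
step 31  q: -1.872 -3.785 -1.862 2.629  qdot: 3.178 -1.932 -4.239 6.150  p_ee: -0.091 -0.141 -0.214  effort: -1.268 12.553 -2.287 -0.558
step 32  q: -1.805 -3.818 -1.941 2.750  qdot: 3.477 -1.306 -3.763 5.973  p_ee: -0.073 -0.093 -0.242
final p_ee position (m): -0.073 -0.093 -0.242
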